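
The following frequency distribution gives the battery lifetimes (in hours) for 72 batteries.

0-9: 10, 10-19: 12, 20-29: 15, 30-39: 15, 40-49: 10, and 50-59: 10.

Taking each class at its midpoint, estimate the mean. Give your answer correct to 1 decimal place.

29.1

Midpoints: 4.5, 14.5, 24.5, 34.5, 44.5, 54.5
Σfm = 10×4.5 + 12×14.5 + 15×24.5 + 15×34.5 + 10×44.5 + 10×54.5 = 2094
n = Σf = 72
Mean = 2094 / 72 = 29.0833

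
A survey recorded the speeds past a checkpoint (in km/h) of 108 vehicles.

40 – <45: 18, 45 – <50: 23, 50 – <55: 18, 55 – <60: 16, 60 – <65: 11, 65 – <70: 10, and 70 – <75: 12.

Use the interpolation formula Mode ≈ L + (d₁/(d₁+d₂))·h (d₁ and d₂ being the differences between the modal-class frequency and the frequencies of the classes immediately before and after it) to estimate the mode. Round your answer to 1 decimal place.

47.5

Modal class: 45 – <50 (highest frequency 23).
d₁ = 23 − 18 = 5, d₂ = 23 − 18 = 5
Mode ≈ 45 + (5/(5+5)) × 5 = 45 + 2.5000 = 47.5000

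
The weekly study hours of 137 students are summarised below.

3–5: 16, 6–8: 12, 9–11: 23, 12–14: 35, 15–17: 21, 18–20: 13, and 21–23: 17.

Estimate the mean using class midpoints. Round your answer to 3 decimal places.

13.066

Midpoints: 4, 7, 10, 13, 16, 19, 22
Σfm = 16×4 + 12×7 + 23×10 + 35×13 + 21×16 + 13×19 + 17×22 = 1790
n = Σf = 137
Mean = 1790 / 137 = 13.0657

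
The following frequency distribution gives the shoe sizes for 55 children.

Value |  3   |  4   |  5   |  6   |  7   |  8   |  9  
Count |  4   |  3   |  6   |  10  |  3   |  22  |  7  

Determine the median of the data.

Cumulative frequencies: 4, 7, 13, 23, 26, 48, 55
n = 55, so the median is the value in position (n+1)/2 = 28.
Position 28 falls at value 8.

8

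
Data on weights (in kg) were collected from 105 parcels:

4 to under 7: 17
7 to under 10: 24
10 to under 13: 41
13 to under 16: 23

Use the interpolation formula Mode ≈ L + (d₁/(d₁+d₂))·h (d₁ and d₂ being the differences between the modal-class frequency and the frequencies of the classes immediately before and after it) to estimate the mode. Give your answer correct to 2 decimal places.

Modal class: 10 to under 13 (highest frequency 41).
d₁ = 41 − 24 = 17, d₂ = 41 − 23 = 18
Mode ≈ 10 + (17/(17+18)) × 3 = 10 + 1.4571 = 11.4571

11.46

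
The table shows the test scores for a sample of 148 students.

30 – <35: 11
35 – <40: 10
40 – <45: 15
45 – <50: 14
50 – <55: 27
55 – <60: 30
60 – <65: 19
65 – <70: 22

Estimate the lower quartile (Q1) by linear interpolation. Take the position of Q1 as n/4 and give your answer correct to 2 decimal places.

Cumulative frequencies: 11, 21, 36, 50, 77, 107, 126, 148
n = 148; position = n/4 = 37.
This falls in the class 45 – <50: L = 45, F = 36, f = 14, h = 5.
Lower quartile ≈ 45 + ((37 − 36) / 14) × 5 = 45.3571

45.36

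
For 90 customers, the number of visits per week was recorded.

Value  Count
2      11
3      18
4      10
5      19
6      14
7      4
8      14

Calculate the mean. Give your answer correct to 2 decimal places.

Values: 2, 3, 4, 5, 6, 7, 8
Σfx = 11×2 + 18×3 + 10×4 + 19×5 + 14×6 + 4×7 + 14×8 = 435
n = Σf = 90
Mean = 435 / 90 = 4.8333

4.83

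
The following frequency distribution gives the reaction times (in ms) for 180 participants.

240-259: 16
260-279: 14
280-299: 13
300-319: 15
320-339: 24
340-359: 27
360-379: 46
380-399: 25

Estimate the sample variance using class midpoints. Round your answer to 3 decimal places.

Midpoints: 249.5, 269.5, 289.5, 309.5, 329.5, 349.5, 369.5, 389.5
n = 180, Σfm = 60250, mean = 334.7222
Σfm² = 20516105
Σf(m − x̄)² = Σfm² − (Σfm)²/n = 20516105 − 60250²/180 = 349091.1111
Sample variance = 349091.1111 / 179 = 1950.2297

1950.230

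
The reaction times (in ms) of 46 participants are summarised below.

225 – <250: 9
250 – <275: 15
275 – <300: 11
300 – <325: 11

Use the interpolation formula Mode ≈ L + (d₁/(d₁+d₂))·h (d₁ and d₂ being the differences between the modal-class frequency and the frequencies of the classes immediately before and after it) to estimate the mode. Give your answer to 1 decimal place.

Modal class: 250 – <275 (highest frequency 15).
d₁ = 15 − 9 = 6, d₂ = 15 − 11 = 4
Mode ≈ 250 + (6/(6+4)) × 25 = 250 + 15.0000 = 265.0000

265.0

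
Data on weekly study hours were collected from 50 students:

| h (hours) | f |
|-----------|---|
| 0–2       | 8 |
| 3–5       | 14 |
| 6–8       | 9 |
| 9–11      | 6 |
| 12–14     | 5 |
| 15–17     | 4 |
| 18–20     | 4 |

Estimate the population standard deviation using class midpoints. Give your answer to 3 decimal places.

5.500

Midpoints: 1, 4, 7, 10, 13, 16, 19
n = 50, Σfm = 392, mean = 7.8400
Σfm² = 4586
Σf(m − x̄)² = Σfm² − (Σfm)²/n = 4586 − 392²/50 = 1512.7200
Population variance = 1512.7200 / 50 = 30.2544
Standard deviation = √30.2544 = 5.5004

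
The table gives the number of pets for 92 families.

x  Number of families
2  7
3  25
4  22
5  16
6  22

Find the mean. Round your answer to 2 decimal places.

4.23

Values: 2, 3, 4, 5, 6
Σfx = 7×2 + 25×3 + 22×4 + 16×5 + 22×6 = 389
n = Σf = 92
Mean = 389 / 92 = 4.2283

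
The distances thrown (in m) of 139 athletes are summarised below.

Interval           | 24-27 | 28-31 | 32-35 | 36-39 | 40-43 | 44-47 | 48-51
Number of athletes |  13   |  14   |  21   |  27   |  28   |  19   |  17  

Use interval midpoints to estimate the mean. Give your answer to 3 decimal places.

38.335

Midpoints: 25.5, 29.5, 33.5, 37.5, 41.5, 45.5, 49.5
Σfm = 13×25.5 + 14×29.5 + 21×33.5 + 27×37.5 + 28×41.5 + 19×45.5 + 17×49.5 = 5328.5
n = Σf = 139
Mean = 5328.5 / 139 = 38.3345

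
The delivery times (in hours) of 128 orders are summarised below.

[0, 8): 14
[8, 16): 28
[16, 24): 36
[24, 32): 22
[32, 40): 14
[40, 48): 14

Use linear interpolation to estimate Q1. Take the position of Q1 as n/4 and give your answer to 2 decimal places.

13.14

Cumulative frequencies: 14, 42, 78, 100, 114, 128
n = 128; position = n/4 = 32.
This falls in the class [8, 16): L = 8, F = 14, f = 28, h = 8.
Lower quartile ≈ 8 + ((32 − 14) / 28) × 8 = 13.1429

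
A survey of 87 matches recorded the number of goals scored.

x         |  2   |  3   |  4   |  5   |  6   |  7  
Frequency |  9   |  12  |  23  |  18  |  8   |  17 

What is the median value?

4

Cumulative frequencies: 9, 21, 44, 62, 70, 87
n = 87, so the median is the value in position (n+1)/2 = 44.
Position 44 falls at value 4.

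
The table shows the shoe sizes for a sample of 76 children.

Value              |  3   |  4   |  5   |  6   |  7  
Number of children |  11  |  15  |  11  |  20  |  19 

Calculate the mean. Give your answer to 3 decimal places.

Values: 3, 4, 5, 6, 7
Σfx = 11×3 + 15×4 + 11×5 + 20×6 + 19×7 = 401
n = Σf = 76
Mean = 401 / 76 = 5.2763

5.276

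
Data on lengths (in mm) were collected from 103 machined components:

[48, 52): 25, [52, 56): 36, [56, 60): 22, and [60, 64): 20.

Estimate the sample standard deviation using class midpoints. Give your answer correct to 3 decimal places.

Midpoints: 50, 54, 58, 62
n = 103, Σfm = 5710, mean = 55.4369
Σfm² = 318364
Σf(m − x̄)² = Σfm² − (Σfm)²/n = 318364 − 5710²/103 = 1819.3398
Sample variance = 1819.3398 / 102 = 17.8367
Standard deviation = √17.8367 = 4.2233

4.223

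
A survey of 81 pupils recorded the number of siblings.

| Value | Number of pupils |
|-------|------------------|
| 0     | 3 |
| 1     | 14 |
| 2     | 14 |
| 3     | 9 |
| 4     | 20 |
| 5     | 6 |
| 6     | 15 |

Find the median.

4

Cumulative frequencies: 3, 17, 31, 40, 60, 66, 81
n = 81, so the median is the value in position (n+1)/2 = 41.
Position 41 falls at value 4.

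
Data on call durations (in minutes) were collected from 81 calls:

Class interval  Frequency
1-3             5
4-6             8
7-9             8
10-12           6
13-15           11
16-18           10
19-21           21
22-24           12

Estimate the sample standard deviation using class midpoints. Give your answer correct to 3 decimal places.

6.590

Midpoints: 2, 5, 8, 11, 14, 17, 20, 23
n = 81, Σfm = 1200, mean = 14.8148
Σfm² = 21252
Σf(m − x̄)² = Σfm² − (Σfm)²/n = 21252 − 1200²/81 = 3474.2222
Sample variance = 3474.2222 / 80 = 43.4278
Standard deviation = √43.4278 = 6.5900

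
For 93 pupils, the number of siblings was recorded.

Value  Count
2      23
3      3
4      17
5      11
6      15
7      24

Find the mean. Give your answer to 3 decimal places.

Values: 2, 3, 4, 5, 6, 7
Σfx = 23×2 + 3×3 + 17×4 + 11×5 + 15×6 + 24×7 = 436
n = Σf = 93
Mean = 436 / 93 = 4.6882

4.688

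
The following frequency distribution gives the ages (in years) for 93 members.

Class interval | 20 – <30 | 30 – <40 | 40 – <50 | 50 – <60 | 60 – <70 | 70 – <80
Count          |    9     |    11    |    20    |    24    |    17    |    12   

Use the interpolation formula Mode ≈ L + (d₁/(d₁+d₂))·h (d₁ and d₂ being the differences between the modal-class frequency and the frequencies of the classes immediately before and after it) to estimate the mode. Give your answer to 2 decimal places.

Modal class: 50 – <60 (highest frequency 24).
d₁ = 24 − 20 = 4, d₂ = 24 − 17 = 7
Mode ≈ 50 + (4/(4+7)) × 10 = 50 + 3.6364 = 53.6364

53.64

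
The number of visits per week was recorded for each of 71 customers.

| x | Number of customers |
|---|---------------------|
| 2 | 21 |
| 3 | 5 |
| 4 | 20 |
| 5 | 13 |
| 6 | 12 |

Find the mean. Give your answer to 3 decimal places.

Values: 2, 3, 4, 5, 6
Σfx = 21×2 + 5×3 + 20×4 + 13×5 + 12×6 = 274
n = Σf = 71
Mean = 274 / 71 = 3.8592

3.859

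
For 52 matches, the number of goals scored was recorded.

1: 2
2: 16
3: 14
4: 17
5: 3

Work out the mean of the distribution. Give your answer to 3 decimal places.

Values: 1, 2, 3, 4, 5
Σfx = 2×1 + 16×2 + 14×3 + 17×4 + 3×5 = 159
n = Σf = 52
Mean = 159 / 52 = 3.0577

3.058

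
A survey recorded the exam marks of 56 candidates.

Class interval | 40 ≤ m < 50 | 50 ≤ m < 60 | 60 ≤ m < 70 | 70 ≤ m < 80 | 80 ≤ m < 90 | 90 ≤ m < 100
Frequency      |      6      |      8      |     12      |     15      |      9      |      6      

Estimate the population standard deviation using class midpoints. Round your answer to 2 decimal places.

Midpoints: 45, 55, 65, 75, 85, 95
n = 56, Σfm = 3950, mean = 70.5357
Σfm² = 290600
Σf(m − x̄)² = Σfm² − (Σfm)²/n = 290600 − 3950²/56 = 11983.9286
Population variance = 11983.9286 / 56 = 213.9987
Standard deviation = √213.9987 = 14.6287

14.63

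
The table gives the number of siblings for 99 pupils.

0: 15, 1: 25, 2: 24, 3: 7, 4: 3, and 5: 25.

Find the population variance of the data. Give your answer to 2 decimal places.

3.21

Values: 0, 1, 2, 3, 4, 5
n = 99, Σfx = 231, mean = 2.3333
Σfx² = 857
Σf(x − x̄)² = Σfx² − (Σfx)²/n = 857 − 231²/99 = 318.0000
Population variance = 318.0000 / 99 = 3.2121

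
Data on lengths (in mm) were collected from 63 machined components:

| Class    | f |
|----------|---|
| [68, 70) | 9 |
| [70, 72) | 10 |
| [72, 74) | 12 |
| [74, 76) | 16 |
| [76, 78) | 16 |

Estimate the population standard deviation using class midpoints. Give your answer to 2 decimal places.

2.76

Midpoints: 69, 71, 73, 75, 77
n = 63, Σfm = 4639, mean = 73.6349
Σfm² = 342071
Σf(m − x̄)² = Σfm² − (Σfm)²/n = 342071 − 4639²/63 = 478.6032
Population variance = 478.6032 / 63 = 7.5969
Standard deviation = √7.5969 = 2.7562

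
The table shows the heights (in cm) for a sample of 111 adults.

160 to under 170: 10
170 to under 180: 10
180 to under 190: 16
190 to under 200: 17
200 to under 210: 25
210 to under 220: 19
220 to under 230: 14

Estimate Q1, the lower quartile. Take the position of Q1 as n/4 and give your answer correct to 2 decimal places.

184.84

Cumulative frequencies: 10, 20, 36, 53, 78, 97, 111
n = 111; position = n/4 = 27.75.
This falls in the class 180 to under 190: L = 180, F = 20, f = 16, h = 10.
Lower quartile ≈ 180 + ((27.75 − 20) / 16) × 10 = 184.8438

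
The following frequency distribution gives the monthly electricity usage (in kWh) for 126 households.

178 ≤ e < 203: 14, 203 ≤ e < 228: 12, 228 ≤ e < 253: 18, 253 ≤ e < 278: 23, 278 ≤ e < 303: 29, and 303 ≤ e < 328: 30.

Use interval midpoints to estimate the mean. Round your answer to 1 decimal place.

Midpoints: 190.5, 215.5, 240.5, 265.5, 290.5, 315.5
Σfm = 14×190.5 + 12×215.5 + 18×240.5 + 23×265.5 + 29×290.5 + 30×315.5 = 33578
n = Σf = 126
Mean = 33578 / 126 = 266.4921

266.5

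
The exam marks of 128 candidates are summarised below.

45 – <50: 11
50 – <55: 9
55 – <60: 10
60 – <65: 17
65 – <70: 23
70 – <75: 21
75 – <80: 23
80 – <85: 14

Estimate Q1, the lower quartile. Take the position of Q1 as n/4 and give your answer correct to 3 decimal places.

Cumulative frequencies: 11, 20, 30, 47, 70, 91, 114, 128
n = 128; position = n/4 = 32.
This falls in the class 60 – <65: L = 60, F = 30, f = 17, h = 5.
Lower quartile ≈ 60 + ((32 − 30) / 17) × 5 = 60.5882

60.588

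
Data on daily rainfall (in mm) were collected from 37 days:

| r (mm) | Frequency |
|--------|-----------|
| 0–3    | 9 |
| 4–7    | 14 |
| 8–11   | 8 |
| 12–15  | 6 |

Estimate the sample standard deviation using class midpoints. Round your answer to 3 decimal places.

Midpoints: 1.5, 5.5, 9.5, 13.5
n = 37, Σfm = 247.5, mean = 6.6892
Σfm² = 2259.25
Σf(m − x̄)² = Σfm² − (Σfm)²/n = 2259.25 − 247.5²/37 = 603.6757
Sample variance = 603.6757 / 36 = 16.7688
Standard deviation = √16.7688 = 4.0950

4.095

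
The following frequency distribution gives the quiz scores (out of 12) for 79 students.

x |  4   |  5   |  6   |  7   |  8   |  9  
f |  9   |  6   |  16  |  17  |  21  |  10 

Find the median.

7

Cumulative frequencies: 9, 15, 31, 48, 69, 79
n = 79, so the median is the value in position (n+1)/2 = 40.
Position 40 falls at value 7.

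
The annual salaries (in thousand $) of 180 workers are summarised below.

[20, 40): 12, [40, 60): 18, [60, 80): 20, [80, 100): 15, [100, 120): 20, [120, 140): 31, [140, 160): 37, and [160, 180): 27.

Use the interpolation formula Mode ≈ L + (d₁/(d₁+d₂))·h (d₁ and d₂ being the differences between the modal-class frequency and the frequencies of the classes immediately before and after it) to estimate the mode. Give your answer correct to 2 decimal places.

147.50

Modal class: [140, 160) (highest frequency 37).
d₁ = 37 − 31 = 6, d₂ = 37 − 27 = 10
Mode ≈ 140 + (6/(6+10)) × 20 = 140 + 7.5000 = 147.5000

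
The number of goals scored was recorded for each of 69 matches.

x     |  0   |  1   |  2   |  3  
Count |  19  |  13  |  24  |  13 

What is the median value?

Cumulative frequencies: 19, 32, 56, 69
n = 69, so the median is the value in position (n+1)/2 = 35.
Position 35 falls at value 2.

2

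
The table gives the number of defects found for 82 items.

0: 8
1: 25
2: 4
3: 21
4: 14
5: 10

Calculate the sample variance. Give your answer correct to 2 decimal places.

2.55

Values: 0, 1, 2, 3, 4, 5
n = 82, Σfx = 202, mean = 2.4634
Σfx² = 704
Σf(x − x̄)² = Σfx² − (Σfx)²/n = 704 − 202²/82 = 206.3902
Sample variance = 206.3902 / 81 = 2.5480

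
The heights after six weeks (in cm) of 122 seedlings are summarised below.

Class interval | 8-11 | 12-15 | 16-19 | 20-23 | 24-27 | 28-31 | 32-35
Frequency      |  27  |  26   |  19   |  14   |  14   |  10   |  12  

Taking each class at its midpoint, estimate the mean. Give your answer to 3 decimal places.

Midpoints: 9.5, 13.5, 17.5, 21.5, 25.5, 29.5, 33.5
Σfm = 27×9.5 + 26×13.5 + 19×17.5 + 14×21.5 + 14×25.5 + 10×29.5 + 12×33.5 = 2295
n = Σf = 122
Mean = 2295 / 122 = 18.8115

18.811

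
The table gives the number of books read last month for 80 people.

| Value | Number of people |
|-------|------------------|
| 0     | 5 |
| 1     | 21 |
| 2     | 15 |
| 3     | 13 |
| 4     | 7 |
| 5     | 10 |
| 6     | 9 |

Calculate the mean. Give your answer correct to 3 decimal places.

Values: 0, 1, 2, 3, 4, 5, 6
Σfx = 5×0 + 21×1 + 15×2 + 13×3 + 7×4 + 10×5 + 9×6 = 222
n = Σf = 80
Mean = 222 / 80 = 2.7750

2.775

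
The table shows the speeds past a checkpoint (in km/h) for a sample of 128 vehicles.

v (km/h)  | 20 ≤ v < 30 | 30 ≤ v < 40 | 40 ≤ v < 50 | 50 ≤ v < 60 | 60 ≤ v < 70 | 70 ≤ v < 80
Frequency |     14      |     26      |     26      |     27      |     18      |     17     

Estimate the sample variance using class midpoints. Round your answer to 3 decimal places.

Midpoints: 25, 35, 45, 55, 65, 75
n = 128, Σfm = 6360, mean = 49.6875
Σfm² = 346600
Σf(m − x̄)² = Σfm² − (Σfm)²/n = 346600 − 6360²/128 = 30587.5000
Sample variance = 30587.5000 / 127 = 240.8465

240.846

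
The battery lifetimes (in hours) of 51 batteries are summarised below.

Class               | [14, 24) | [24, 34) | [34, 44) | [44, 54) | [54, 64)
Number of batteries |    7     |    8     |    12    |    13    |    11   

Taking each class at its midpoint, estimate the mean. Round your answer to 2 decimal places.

Midpoints: 19, 29, 39, 49, 59
Σfm = 7×19 + 8×29 + 12×39 + 13×49 + 11×59 = 2119
n = Σf = 51
Mean = 2119 / 51 = 41.5490

41.55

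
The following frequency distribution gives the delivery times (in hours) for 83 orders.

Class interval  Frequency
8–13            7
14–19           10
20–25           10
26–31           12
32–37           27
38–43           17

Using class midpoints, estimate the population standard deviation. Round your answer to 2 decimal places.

Midpoints: 10.5, 16.5, 22.5, 28.5, 34.5, 40.5
n = 83, Σfm = 2425.5, mean = 29.2229
Σfm² = 78324.75
Σf(m − x̄)² = Σfm² − (Σfm)²/n = 78324.75 − 2425.5²/83 = 7444.6265
Population variance = 7444.6265 / 83 = 89.6943
Standard deviation = √89.6943 = 9.4707

9.47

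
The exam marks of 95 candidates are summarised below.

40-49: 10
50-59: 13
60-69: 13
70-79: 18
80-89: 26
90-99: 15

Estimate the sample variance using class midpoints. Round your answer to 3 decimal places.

Midpoints: 44.5, 54.5, 64.5, 74.5, 84.5, 94.5
n = 95, Σfm = 6947.5, mean = 73.1316
Σfm² = 532003.75
Σf(m − x̄)² = Σfm² − (Σfm)²/n = 532003.75 − 6947.5²/95 = 23922.1053
Sample variance = 23922.1053 / 94 = 254.4905

254.490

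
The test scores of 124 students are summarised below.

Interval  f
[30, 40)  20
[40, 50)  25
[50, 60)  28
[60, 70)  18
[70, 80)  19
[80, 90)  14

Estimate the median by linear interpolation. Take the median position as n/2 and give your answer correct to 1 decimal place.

Cumulative frequencies: 20, 45, 73, 91, 110, 124
n = 124; position = n/2 = 62.
This falls in the class [50, 60): L = 50, F = 45, f = 28, h = 10.
Median ≈ 50 + ((62 − 45) / 28) × 10 = 56.0714

56.1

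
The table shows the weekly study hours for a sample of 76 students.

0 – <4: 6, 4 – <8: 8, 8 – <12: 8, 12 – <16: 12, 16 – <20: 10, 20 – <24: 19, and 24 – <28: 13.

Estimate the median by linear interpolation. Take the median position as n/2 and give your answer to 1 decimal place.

Cumulative frequencies: 6, 14, 22, 34, 44, 63, 76
n = 76; position = n/2 = 38.
This falls in the class 16 – <20: L = 16, F = 34, f = 10, h = 4.
Median ≈ 16 + ((38 − 34) / 10) × 4 = 17.6000

17.6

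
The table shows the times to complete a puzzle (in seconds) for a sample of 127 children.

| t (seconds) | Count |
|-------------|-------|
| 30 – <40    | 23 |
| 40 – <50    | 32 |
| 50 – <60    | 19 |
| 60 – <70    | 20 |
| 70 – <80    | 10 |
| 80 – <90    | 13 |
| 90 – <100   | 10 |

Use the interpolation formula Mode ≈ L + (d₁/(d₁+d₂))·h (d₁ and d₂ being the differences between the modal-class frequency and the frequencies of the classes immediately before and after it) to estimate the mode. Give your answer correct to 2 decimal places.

44.09

Modal class: 40 – <50 (highest frequency 32).
d₁ = 32 − 23 = 9, d₂ = 32 − 19 = 13
Mode ≈ 40 + (9/(9+13)) × 10 = 40 + 4.0909 = 44.0909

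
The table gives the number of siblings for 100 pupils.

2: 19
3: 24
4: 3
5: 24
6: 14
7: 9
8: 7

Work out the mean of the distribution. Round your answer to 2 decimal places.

Values: 2, 3, 4, 5, 6, 7, 8
Σfx = 19×2 + 24×3 + 3×4 + 24×5 + 14×6 + 9×7 + 7×8 = 445
n = Σf = 100
Mean = 445 / 100 = 4.4500

4.45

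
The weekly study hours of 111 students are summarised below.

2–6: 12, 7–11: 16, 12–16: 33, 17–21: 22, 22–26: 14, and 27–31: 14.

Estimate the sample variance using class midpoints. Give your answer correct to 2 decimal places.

Midpoints: 4, 9, 14, 19, 24, 29
n = 111, Σfm = 1814, mean = 16.3423
Σfm² = 35736
Σf(m − x̄)² = Σfm² − (Σfm)²/n = 35736 − 1814²/111 = 6090.9910
Sample variance = 6090.9910 / 110 = 55.3726

55.37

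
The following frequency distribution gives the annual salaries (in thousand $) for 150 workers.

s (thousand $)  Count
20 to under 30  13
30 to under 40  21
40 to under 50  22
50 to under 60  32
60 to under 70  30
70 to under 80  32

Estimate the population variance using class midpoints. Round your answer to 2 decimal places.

Midpoints: 25, 35, 45, 55, 65, 75
n = 150, Σfm = 8160, mean = 54.4000
Σfm² = 481950
Σf(m − x̄)² = Σfm² − (Σfm)²/n = 481950 − 8160²/150 = 38046.0000
Population variance = 38046.0000 / 150 = 253.6400

253.64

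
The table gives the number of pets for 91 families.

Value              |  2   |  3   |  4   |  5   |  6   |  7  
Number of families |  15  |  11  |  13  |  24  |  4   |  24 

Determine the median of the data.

Cumulative frequencies: 15, 26, 39, 63, 67, 91
n = 91, so the median is the value in position (n+1)/2 = 46.
Position 46 falls at value 5.

5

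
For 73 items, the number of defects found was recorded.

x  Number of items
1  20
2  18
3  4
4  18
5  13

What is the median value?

Cumulative frequencies: 20, 38, 42, 60, 73
n = 73, so the median is the value in position (n+1)/2 = 37.
Position 37 falls at value 2.

2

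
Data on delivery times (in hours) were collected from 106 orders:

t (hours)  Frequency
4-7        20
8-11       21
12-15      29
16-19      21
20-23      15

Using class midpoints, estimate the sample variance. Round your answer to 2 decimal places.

Midpoints: 5.5, 9.5, 13.5, 17.5, 21.5
n = 106, Σfm = 1391, mean = 13.1226
Σfm² = 21150.5
Σf(m − x̄)² = Σfm² − (Σfm)²/n = 21150.5 − 1391²/106 = 2896.9057
Sample variance = 2896.9057 / 105 = 27.5896

27.59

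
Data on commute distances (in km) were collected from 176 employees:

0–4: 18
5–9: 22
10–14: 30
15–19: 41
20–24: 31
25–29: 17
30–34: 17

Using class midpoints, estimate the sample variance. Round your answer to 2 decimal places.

Midpoints: 2, 7, 12, 17, 22, 27, 32
n = 176, Σfm = 2932, mean = 16.6591
Σfm² = 62124
Σf(m − x̄)² = Σfm² − (Σfm)²/n = 62124 − 2932²/176 = 13279.5455
Sample variance = 13279.5455 / 175 = 75.8831

75.88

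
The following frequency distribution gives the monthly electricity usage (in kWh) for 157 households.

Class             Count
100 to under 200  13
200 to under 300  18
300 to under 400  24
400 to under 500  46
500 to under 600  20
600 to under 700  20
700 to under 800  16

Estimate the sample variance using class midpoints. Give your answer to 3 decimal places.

Midpoints: 150, 250, 350, 450, 550, 650, 750
n = 157, Σfm = 71550, mean = 455.7325
Σfm² = 37172500
Σf(m − x̄)² = Σfm² − (Σfm)²/n = 37172500 − 71550²/157 = 4564840.7643
Sample variance = 4564840.7643 / 156 = 29261.7998

29261.800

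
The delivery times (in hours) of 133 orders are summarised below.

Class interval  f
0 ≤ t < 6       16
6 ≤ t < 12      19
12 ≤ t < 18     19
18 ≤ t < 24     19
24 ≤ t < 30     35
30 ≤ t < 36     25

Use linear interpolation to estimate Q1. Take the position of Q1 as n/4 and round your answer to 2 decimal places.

11.45

Cumulative frequencies: 16, 35, 54, 73, 108, 133
n = 133; position = n/4 = 33.25.
This falls in the class 6 ≤ t < 12: L = 6, F = 16, f = 19, h = 6.
Lower quartile ≈ 6 + ((33.25 − 16) / 19) × 6 = 11.4474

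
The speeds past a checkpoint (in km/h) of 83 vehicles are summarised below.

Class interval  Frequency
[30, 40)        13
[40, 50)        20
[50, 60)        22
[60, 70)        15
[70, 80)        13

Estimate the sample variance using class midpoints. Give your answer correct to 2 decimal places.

Midpoints: 35, 45, 55, 65, 75
n = 83, Σfm = 4515, mean = 54.3976
Σfm² = 259475
Σf(m − x̄)² = Σfm² − (Σfm)²/n = 259475 − 4515²/83 = 13869.8795
Sample variance = 13869.8795 / 82 = 169.1449

169.14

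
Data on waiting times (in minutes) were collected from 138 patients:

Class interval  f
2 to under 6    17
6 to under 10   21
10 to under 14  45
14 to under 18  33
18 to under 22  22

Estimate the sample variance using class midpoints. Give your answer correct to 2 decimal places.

Midpoints: 4, 8, 12, 16, 20
n = 138, Σfm = 1744, mean = 12.6377
Σfm² = 25344
Σf(m − x̄)² = Σfm² − (Σfm)²/n = 25344 − 1744²/138 = 3303.8841
Sample variance = 3303.8841 / 137 = 24.1159

24.12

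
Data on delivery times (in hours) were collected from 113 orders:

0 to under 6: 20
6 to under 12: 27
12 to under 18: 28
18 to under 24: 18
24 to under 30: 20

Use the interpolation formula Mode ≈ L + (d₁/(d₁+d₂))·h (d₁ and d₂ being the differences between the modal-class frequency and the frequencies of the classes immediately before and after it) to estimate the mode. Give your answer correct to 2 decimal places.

12.55

Modal class: 12 to under 18 (highest frequency 28).
d₁ = 28 − 27 = 1, d₂ = 28 − 18 = 10
Mode ≈ 12 + (1/(1+10)) × 6 = 12 + 0.5455 = 12.5455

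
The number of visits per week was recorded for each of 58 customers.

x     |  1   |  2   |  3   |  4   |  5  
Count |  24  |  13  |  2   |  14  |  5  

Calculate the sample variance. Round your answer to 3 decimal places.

2.095

Values: 1, 2, 3, 4, 5
n = 58, Σfx = 137, mean = 2.3621
Σfx² = 443
Σf(x − x̄)² = Σfx² − (Σfx)²/n = 443 − 137²/58 = 119.3966
Sample variance = 119.3966 / 57 = 2.0947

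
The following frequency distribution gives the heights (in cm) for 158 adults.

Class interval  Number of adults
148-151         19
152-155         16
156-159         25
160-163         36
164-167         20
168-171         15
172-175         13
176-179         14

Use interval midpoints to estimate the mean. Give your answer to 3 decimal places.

Midpoints: 149.5, 153.5, 157.5, 161.5, 165.5, 169.5, 173.5, 177.5
Σfm = 19×149.5 + 16×153.5 + 25×157.5 + 36×161.5 + 20×165.5 + 15×169.5 + 13×173.5 + 14×177.5 = 25641
n = Σf = 158
Mean = 25641 / 158 = 162.2848

162.285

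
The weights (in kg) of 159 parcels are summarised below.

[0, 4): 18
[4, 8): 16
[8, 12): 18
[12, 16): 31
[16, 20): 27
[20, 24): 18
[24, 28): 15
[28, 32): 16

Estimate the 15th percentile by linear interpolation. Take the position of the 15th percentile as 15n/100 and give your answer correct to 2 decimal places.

Cumulative frequencies: 18, 34, 52, 83, 110, 128, 143, 159
n = 159; position = 15n/100 = 23.85.
This falls in the class [4, 8): L = 4, F = 18, f = 16, h = 4.
15th percentile ≈ 4 + ((23.85 − 18) / 16) × 4 = 5.4625

5.46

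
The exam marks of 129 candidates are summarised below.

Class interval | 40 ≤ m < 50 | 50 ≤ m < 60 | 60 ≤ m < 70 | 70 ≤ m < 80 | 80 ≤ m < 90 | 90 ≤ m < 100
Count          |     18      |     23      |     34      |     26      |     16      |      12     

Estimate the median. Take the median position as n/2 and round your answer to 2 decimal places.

66.91

Cumulative frequencies: 18, 41, 75, 101, 117, 129
n = 129; position = n/2 = 64.5.
This falls in the class 60 ≤ m < 70: L = 60, F = 41, f = 34, h = 10.
Median ≈ 60 + ((64.5 − 41) / 34) × 10 = 66.9118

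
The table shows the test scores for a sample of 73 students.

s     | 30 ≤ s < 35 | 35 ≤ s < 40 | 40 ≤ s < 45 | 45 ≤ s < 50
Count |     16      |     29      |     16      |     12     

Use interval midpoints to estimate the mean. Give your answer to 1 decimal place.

39.1

Midpoints: 32.5, 37.5, 42.5, 47.5
Σfm = 16×32.5 + 29×37.5 + 16×42.5 + 12×47.5 = 2857.5
n = Σf = 73
Mean = 2857.5 / 73 = 39.1438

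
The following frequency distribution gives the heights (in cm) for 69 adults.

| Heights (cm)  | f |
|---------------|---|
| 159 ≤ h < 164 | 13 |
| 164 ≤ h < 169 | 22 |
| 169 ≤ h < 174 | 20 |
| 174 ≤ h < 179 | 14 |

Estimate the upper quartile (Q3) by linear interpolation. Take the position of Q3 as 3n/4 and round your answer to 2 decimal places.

Cumulative frequencies: 13, 35, 55, 69
n = 69; position = 3n/4 = 51.75.
This falls in the class 169 ≤ h < 174: L = 169, F = 35, f = 20, h = 5.
Upper quartile ≈ 169 + ((51.75 − 35) / 20) × 5 = 173.1875

173.19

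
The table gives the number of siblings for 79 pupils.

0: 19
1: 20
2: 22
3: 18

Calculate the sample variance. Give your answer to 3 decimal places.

1.202

Values: 0, 1, 2, 3
n = 79, Σfx = 118, mean = 1.4937
Σfx² = 270
Σf(x − x̄)² = Σfx² − (Σfx)²/n = 270 − 118²/79 = 93.7468
Sample variance = 93.7468 / 78 = 1.2019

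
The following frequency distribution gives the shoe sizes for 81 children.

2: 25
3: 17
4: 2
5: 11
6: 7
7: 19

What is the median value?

3

Cumulative frequencies: 25, 42, 44, 55, 62, 81
n = 81, so the median is the value in position (n+1)/2 = 41.
Position 41 falls at value 3.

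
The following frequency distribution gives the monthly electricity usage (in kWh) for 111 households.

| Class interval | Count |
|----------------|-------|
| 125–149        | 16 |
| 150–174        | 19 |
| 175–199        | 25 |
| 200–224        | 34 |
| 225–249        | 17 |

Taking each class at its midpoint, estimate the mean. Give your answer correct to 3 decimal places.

190.829

Midpoints: 137, 162, 187, 212, 237
Σfm = 16×137 + 19×162 + 25×187 + 34×212 + 17×237 = 21182
n = Σf = 111
Mean = 21182 / 111 = 190.8288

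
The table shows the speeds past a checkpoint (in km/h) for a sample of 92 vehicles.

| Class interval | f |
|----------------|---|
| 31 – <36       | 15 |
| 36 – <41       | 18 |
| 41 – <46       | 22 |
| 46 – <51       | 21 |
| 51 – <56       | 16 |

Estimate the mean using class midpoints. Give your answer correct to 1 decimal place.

43.8

Midpoints: 33.5, 38.5, 43.5, 48.5, 53.5
Σfm = 15×33.5 + 18×38.5 + 22×43.5 + 21×48.5 + 16×53.5 = 4027
n = Σf = 92
Mean = 4027 / 92 = 43.7717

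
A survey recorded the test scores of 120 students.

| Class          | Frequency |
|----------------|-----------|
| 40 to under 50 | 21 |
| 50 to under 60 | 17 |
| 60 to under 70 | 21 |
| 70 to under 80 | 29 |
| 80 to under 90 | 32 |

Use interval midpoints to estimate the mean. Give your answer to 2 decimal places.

Midpoints: 45, 55, 65, 75, 85
Σfm = 21×45 + 17×55 + 21×65 + 29×75 + 32×85 = 8140
n = Σf = 120
Mean = 8140 / 120 = 67.8333

67.83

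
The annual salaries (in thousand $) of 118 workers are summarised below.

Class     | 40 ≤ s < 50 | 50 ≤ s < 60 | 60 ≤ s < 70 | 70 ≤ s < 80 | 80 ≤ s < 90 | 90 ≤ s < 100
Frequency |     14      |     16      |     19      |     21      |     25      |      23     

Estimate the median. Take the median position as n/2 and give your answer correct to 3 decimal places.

74.762

Cumulative frequencies: 14, 30, 49, 70, 95, 118
n = 118; position = n/2 = 59.
This falls in the class 70 ≤ s < 80: L = 70, F = 49, f = 21, h = 10.
Median ≈ 70 + ((59 − 49) / 21) × 10 = 74.7619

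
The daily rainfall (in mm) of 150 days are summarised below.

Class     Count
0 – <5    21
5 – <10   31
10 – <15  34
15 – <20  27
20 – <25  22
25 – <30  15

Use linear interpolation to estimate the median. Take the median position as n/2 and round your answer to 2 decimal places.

13.38

Cumulative frequencies: 21, 52, 86, 113, 135, 150
n = 150; position = n/2 = 75.
This falls in the class 10 – <15: L = 10, F = 52, f = 34, h = 5.
Median ≈ 10 + ((75 − 52) / 34) × 5 = 13.3824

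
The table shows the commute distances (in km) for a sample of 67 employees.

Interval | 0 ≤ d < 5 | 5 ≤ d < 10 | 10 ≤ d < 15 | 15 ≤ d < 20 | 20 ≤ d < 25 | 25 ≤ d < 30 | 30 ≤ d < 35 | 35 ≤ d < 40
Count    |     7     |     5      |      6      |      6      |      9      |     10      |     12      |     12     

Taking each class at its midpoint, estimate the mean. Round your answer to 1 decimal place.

Midpoints: 2.5, 7.5, 12.5, 17.5, 22.5, 27.5, 32.5, 37.5
Σfm = 7×2.5 + 5×7.5 + 6×12.5 + 6×17.5 + 9×22.5 + 10×27.5 + 12×32.5 + 12×37.5 = 1552.5
n = Σf = 67
Mean = 1552.5 / 67 = 23.1716

23.2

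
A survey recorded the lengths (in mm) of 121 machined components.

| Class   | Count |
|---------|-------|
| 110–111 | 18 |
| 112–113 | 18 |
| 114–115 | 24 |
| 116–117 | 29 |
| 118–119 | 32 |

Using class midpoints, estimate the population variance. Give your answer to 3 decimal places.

Midpoints: 110.5, 112.5, 114.5, 116.5, 118.5
n = 121, Σfm = 13932.5, mean = 115.1446
Σfm² = 1605190.25
Σf(m − x̄)² = Σfm² − (Σfm)²/n = 1605190.25 − 13932.5²/121 = 937.7190
Population variance = 937.7190 / 121 = 7.7497

7.750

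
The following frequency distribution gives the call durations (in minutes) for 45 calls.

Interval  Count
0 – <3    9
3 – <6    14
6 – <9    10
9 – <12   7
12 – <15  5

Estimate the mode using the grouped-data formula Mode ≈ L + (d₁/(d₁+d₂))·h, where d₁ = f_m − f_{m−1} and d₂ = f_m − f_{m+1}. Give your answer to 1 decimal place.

Modal class: 3 – <6 (highest frequency 14).
d₁ = 14 − 9 = 5, d₂ = 14 − 10 = 4
Mode ≈ 3 + (5/(5+4)) × 3 = 3 + 1.6667 = 4.6667

4.7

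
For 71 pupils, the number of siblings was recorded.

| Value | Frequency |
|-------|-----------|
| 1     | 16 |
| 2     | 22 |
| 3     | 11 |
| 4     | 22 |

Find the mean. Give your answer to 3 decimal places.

Values: 1, 2, 3, 4
Σfx = 16×1 + 22×2 + 11×3 + 22×4 = 181
n = Σf = 71
Mean = 181 / 71 = 2.5493

2.549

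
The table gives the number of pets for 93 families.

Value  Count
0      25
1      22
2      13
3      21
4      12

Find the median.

1

Cumulative frequencies: 25, 47, 60, 81, 93
n = 93, so the median is the value in position (n+1)/2 = 47.
Position 47 falls at value 1.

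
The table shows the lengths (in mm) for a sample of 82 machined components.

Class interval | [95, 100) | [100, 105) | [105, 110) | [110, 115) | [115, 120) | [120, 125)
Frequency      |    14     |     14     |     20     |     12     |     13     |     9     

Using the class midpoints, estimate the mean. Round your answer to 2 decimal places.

Midpoints: 97.5, 102.5, 107.5, 112.5, 117.5, 122.5
Σfm = 14×97.5 + 14×102.5 + 20×107.5 + 12×112.5 + 13×117.5 + 9×122.5 = 8930
n = Σf = 82
Mean = 8930 / 82 = 108.9024

108.90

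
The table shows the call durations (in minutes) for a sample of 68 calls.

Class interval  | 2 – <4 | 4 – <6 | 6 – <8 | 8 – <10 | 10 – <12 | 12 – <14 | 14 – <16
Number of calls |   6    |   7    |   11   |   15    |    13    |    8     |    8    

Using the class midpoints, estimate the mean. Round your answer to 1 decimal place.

Midpoints: 3, 5, 7, 9, 11, 13, 15
Σfm = 6×3 + 7×5 + 11×7 + 15×9 + 13×11 + 8×13 + 8×15 = 632
n = Σf = 68
Mean = 632 / 68 = 9.2941

9.3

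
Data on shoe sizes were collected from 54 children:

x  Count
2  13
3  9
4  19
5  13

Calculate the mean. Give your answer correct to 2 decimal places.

Values: 2, 3, 4, 5
Σfx = 13×2 + 9×3 + 19×4 + 13×5 = 194
n = Σf = 54
Mean = 194 / 54 = 3.5926

3.59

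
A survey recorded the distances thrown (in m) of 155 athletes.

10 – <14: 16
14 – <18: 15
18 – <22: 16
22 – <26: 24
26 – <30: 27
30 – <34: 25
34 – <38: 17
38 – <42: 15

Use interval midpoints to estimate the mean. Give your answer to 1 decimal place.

Midpoints: 12, 16, 20, 24, 28, 32, 36, 40
Σfm = 16×12 + 15×16 + 16×20 + 24×24 + 27×28 + 25×32 + 17×36 + 15×40 = 4096
n = Σf = 155
Mean = 4096 / 155 = 26.4258

26.4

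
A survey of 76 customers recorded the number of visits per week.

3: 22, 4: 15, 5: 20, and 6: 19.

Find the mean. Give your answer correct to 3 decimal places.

4.474

Values: 3, 4, 5, 6
Σfx = 22×3 + 15×4 + 20×5 + 19×6 = 340
n = Σf = 76
Mean = 340 / 76 = 4.4737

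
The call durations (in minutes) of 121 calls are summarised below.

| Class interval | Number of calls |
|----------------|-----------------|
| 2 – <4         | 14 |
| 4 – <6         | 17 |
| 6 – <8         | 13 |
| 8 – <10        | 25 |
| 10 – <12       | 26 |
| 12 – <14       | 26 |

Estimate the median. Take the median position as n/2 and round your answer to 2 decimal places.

Cumulative frequencies: 14, 31, 44, 69, 95, 121
n = 121; position = n/2 = 60.5.
This falls in the class 8 – <10: L = 8, F = 44, f = 25, h = 2.
Median ≈ 8 + ((60.5 − 44) / 25) × 2 = 9.3200

9.32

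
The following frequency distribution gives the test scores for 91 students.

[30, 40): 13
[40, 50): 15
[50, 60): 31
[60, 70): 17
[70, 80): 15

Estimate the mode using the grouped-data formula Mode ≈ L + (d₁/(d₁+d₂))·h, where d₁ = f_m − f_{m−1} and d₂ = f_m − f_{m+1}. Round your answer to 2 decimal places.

55.33

Modal class: [50, 60) (highest frequency 31).
d₁ = 31 − 15 = 16, d₂ = 31 − 17 = 14
Mode ≈ 50 + (16/(16+14)) × 10 = 50 + 5.3333 = 55.3333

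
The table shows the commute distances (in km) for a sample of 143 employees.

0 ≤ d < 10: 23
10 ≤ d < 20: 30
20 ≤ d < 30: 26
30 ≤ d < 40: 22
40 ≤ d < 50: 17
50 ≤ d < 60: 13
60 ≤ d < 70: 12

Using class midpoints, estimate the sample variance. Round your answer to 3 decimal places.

Midpoints: 5, 15, 25, 35, 45, 55, 65
n = 143, Σfm = 4245, mean = 29.6853
Σfm² = 174975
Σf(m − x̄)² = Σfm² − (Σfm)²/n = 174975 − 4245²/143 = 48960.8392
Sample variance = 48960.8392 / 142 = 344.7946

344.795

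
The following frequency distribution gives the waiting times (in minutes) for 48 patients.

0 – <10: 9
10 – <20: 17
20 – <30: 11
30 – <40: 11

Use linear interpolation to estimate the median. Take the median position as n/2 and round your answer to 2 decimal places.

Cumulative frequencies: 9, 26, 37, 48
n = 48; position = n/2 = 24.
This falls in the class 10 – <20: L = 10, F = 9, f = 17, h = 10.
Median ≈ 10 + ((24 − 9) / 17) × 10 = 18.8235

18.82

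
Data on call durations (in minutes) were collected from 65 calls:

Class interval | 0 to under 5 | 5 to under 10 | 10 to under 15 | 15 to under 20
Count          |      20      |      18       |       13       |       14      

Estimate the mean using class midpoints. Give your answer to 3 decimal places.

Midpoints: 2.5, 7.5, 12.5, 17.5
Σfm = 20×2.5 + 18×7.5 + 13×12.5 + 14×17.5 = 592.5
n = Σf = 65
Mean = 592.5 / 65 = 9.1154

9.115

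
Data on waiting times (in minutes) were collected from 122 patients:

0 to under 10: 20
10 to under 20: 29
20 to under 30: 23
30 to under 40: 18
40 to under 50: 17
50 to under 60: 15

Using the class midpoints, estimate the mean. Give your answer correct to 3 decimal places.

27.295

Midpoints: 5, 15, 25, 35, 45, 55
Σfm = 20×5 + 29×15 + 23×25 + 18×35 + 17×45 + 15×55 = 3330
n = Σf = 122
Mean = 3330 / 122 = 27.2951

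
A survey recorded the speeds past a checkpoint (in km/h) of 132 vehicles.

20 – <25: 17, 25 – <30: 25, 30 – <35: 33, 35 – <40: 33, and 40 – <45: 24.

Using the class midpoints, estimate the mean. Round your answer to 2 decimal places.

33.33

Midpoints: 22.5, 27.5, 32.5, 37.5, 42.5
Σfm = 17×22.5 + 25×27.5 + 33×32.5 + 33×37.5 + 24×42.5 = 4400
n = Σf = 132
Mean = 4400 / 132 = 33.3333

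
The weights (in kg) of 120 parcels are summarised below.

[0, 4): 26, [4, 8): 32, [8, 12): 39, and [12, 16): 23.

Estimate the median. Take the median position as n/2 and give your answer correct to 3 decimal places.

8.205

Cumulative frequencies: 26, 58, 97, 120
n = 120; position = n/2 = 60.
This falls in the class [8, 12): L = 8, F = 58, f = 39, h = 4.
Median ≈ 8 + ((60 − 58) / 39) × 4 = 8.2051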